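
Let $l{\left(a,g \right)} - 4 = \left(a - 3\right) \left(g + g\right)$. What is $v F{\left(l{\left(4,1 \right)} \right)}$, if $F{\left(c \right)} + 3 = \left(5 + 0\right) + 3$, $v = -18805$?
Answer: $-94025$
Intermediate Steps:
$l{\left(a,g \right)} = 4 + 2 g \left(-3 + a\right)$ ($l{\left(a,g \right)} = 4 + \left(a - 3\right) \left(g + g\right) = 4 + \left(-3 + a\right) 2 g = 4 + 2 g \left(-3 + a\right)$)
$F{\left(c \right)} = 5$ ($F{\left(c \right)} = -3 + \left(\left(5 + 0\right) + 3\right) = -3 + \left(5 + 3\right) = -3 + 8 = 5$)
$v F{\left(l{\left(4,1 \right)} \right)} = \left(-18805\right) 5 = -94025$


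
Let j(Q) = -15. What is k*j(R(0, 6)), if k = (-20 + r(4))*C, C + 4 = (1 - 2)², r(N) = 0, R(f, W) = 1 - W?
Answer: -900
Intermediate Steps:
C = -3 (C = -4 + (1 - 2)² = -4 + (-1)² = -4 + 1 = -3)
k = 60 (k = (-20 + 0)*(-3) = -20*(-3) = 60)
k*j(R(0, 6)) = 60*(-15) = -900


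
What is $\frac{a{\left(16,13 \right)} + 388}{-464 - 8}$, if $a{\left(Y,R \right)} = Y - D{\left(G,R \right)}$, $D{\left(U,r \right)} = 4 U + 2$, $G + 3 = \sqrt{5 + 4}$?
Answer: $- \frac{201}{236} \approx -0.8517$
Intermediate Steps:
$G = 0$ ($G = -3 + \sqrt{5 + 4} = -3 + \sqrt{9} = -3 + 3 = 0$)
$D{\left(U,r \right)} = 2 + 4 U$
$a{\left(Y,R \right)} = -2 + Y$ ($a{\left(Y,R \right)} = Y - \left(2 + 4 \cdot 0\right) = Y - \left(2 + 0\right) = Y - 2 = -2 + Y$)
$\frac{a{\left(16,13 \right)} + 388}{-464 - 8} = \frac{\left(-2 + 16\right) + 388}{-464 - 8} = \frac{14 + 388}{-472} = 402 \left(- \frac{1}{472}\right) = - \frac{201}{236}$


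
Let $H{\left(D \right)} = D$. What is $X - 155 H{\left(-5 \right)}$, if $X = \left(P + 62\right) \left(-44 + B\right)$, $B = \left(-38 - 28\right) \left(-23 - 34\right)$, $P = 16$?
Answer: $290779$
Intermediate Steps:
$B = 3762$ ($B = \left(-66\right) \left(-57\right) = 3762$)
$X = 290004$ ($X = \left(16 + 62\right) \left(-44 + 3762\right) = 78 \cdot 3718 = 290004$)
$X - 155 H{\left(-5 \right)} = 290004 - -775 = 290004 + 775 = 290779$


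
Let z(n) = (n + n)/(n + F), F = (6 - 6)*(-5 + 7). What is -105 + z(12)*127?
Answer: 149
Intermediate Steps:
F = 0 (F = 0*2 = 0)
z(n) = 2 (z(n) = (n + n)/(n + 0) = (2*n)/n = 2)
-105 + z(12)*127 = -105 + 2*127 = -105 + 254 = 149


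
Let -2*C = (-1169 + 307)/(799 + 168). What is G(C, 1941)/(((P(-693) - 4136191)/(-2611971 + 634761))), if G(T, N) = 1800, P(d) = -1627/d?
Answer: 154148234625/179148671 ≈ 860.45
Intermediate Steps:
C = 431/967 (C = -(-1169 + 307)/(2*(799 + 168)) = -(-431)/967 = -½*(-862/967) = 431/967 ≈ 0.44571)
G(C, 1941)/(((P(-693) - 4136191)/(-2611971 + 634761))) = 1800/(((-1627/(-693) - 4136191)/(-2611971 + 634761))) = 1800/(((-1627*(-1/693) - 4136191)/(-1977210))) = 1800/(((1627/693 - 4136191)*(-1/1977210))) = 1800/((-2866378736/693*(-1/1977210))) = 1800/(1433189368/685103265) = 1800*(685103265/1433189368) = 154148234625/179148671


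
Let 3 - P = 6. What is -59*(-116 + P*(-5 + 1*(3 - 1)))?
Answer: 6313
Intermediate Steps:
P = -3 (P = 3 - 1*6 = 3 - 6 = -3)
-59*(-116 + P*(-5 + 1*(3 - 1))) = -59*(-116 - 3*(-5 + 1*(3 - 1))) = -59*(-116 - 3*(-5 + 1*2)) = -59*(-116 - 3*(-5 + 2)) = -59*(-116 - 3*(-3)) = -59*(-116 + 9) = -59*(-107) = 6313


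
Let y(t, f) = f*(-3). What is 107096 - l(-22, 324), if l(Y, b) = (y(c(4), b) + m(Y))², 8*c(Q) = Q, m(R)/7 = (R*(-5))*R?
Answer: -320732648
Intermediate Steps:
m(R) = -35*R² (m(R) = 7*((R*(-5))*R) = 7*((-5*R)*R) = 7*(-5*R²) = -35*R²)
c(Q) = Q/8
y(t, f) = -3*f
l(Y, b) = (-35*Y² - 3*b)² (l(Y, b) = (-3*b - 35*Y²)² = (-35*Y² - 3*b)²)
107096 - l(-22, 324) = 107096 - (3*324 + 35*(-22)²)² = 107096 - (972 + 35*484)² = 107096 - (972 + 16940)² = 107096 - 1*17912² = 107096 - 1*320839744 = 107096 - 320839744 = -320732648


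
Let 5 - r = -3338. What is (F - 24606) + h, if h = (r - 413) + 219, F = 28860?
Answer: 7403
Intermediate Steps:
r = 3343 (r = 5 - 1*(-3338) = 5 + 3338 = 3343)
h = 3149 (h = (3343 - 413) + 219 = 2930 + 219 = 3149)
(F - 24606) + h = (28860 - 24606) + 3149 = 4254 + 3149 = 7403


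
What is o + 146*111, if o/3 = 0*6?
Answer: 16206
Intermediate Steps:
o = 0 (o = 3*(0*6) = 3*0 = 0)
o + 146*111 = 0 + 146*111 = 0 + 16206 = 16206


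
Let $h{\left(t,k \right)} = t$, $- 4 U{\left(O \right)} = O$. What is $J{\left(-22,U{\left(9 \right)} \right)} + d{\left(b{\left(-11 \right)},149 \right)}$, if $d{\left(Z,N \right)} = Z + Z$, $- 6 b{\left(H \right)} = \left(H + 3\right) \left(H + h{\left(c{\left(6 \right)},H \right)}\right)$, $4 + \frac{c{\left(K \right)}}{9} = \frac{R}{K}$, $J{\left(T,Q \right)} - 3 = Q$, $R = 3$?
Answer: $- \frac{1351}{12} \approx -112.58$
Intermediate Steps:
$U{\left(O \right)} = - \frac{O}{4}$
$J{\left(T,Q \right)} = 3 + Q$
$c{\left(K \right)} = -36 + \frac{27}{K}$ ($c{\left(K \right)} = -36 + 9 \frac{3}{K} = -36 + \frac{27}{K}$)
$b{\left(H \right)} = - \frac{\left(3 + H\right) \left(- \frac{63}{2} + H\right)}{6}$ ($b{\left(H \right)} = - \frac{\left(H + 3\right) \left(H - \left(36 - \frac{27}{6}\right)\right)}{6} = - \frac{\left(3 + H\right) \left(H + \left(-36 + 27 \cdot \frac{1}{6}\right)\right)}{6} = - \frac{\left(3 + H\right) \left(H + \left(-36 + \frac{9}{2}\right)\right)}{6} = - \frac{\left(3 + H\right) \left(H - \frac{63}{2}\right)}{6} = - \frac{\left(3 + H\right) \left(- \frac{63}{2} + H\right)}{6}$)
$d{\left(Z,N \right)} = 2 Z$
$J{\left(-22,U{\left(9 \right)} \right)} + d{\left(b{\left(-11 \right)},149 \right)} = \left(3 - \frac{9}{4}\right) + 2 \left(\frac{63}{4} - \frac{\left(-11\right)^{2}}{6} + \frac{19}{4} \left(-11\right)\right) = \left(3 - \frac{9}{4}\right) + 2 \left(\frac{63}{4} - \frac{121}{6} - \frac{209}{4}\right) = \frac{3}{4} + 2 \left(\frac{63}{4} - \frac{121}{6} - \frac{209}{4}\right) = \frac{3}{4} + 2 \left(- \frac{170}{3}\right) = \frac{3}{4} - \frac{340}{3} = - \frac{1351}{12}$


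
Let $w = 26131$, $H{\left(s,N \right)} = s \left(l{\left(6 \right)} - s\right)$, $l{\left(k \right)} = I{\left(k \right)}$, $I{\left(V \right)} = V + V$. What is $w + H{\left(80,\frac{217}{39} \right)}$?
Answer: $20691$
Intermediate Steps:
$I{\left(V \right)} = 2 V$
$l{\left(k \right)} = 2 k$
$H{\left(s,N \right)} = s \left(12 - s\right)$ ($H{\left(s,N \right)} = s \left(2 \cdot 6 - s\right) = s \left(12 - s\right)$)
$w + H{\left(80,\frac{217}{39} \right)} = 26131 + 80 \left(12 - 80\right) = 26131 + 80 \left(-68\right) = 26131 - 5440 = 20691$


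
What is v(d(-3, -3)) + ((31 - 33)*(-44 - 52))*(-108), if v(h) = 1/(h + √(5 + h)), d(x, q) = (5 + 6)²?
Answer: -300982919/14515 - 3*√14/14515 ≈ -20736.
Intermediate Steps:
d(x, q) = 121 (d(x, q) = 11² = 121)
v(d(-3, -3)) + ((31 - 33)*(-44 - 52))*(-108) = 1/(121 + √(5 + 121)) + ((31 - 33)*(-44 - 52))*(-108) = 1/(121 + √126) - 2*(-96)*(-108) = 1/(121 + 3*√14) + 192*(-108) = 1/(121 + 3*√14) - 20736 = -20736 + 1/(121 + 3*√14)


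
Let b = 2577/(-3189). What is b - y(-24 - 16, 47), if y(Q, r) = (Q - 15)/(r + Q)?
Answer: 52452/7441 ≈ 7.0490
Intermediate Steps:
y(Q, r) = (-15 + Q)/(Q + r)
b = -859/1063 (b = 2577*(-1/3189) = -859/1063 ≈ -0.80809)
b - y(-24 - 16, 47) = -859/1063 - (-15 + (-24 - 16))/((-24 - 16) + 47) = -859/1063 - (-15 - 40)/(-40 + 47) = -859/1063 - (-55)/7 = -859/1063 - 1*(-55/7) = -859/1063 + 55/7 = 52452/7441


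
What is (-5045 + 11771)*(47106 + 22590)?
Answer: 468775296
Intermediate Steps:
(-5045 + 11771)*(47106 + 22590) = 6726*69696 = 468775296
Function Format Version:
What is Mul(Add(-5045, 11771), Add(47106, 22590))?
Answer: 468775296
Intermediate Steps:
Mul(Add(-5045, 11771), Add(47106, 22590)) = Mul(6726, 69696) = 468775296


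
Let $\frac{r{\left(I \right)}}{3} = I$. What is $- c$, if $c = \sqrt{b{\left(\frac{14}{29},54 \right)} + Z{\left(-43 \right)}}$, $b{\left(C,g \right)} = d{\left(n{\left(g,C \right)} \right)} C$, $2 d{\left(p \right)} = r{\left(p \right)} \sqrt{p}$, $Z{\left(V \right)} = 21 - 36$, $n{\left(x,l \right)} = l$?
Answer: $- \frac{i \sqrt{10609215 - 8526 \sqrt{406}}}{841} \approx - 3.8415 i$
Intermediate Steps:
$r{\left(I \right)} = 3 I$
$Z{\left(V \right)} = -15$ ($Z{\left(V \right)} = 21 - 36 = -15$)
$d{\left(p \right)} = \frac{3 p^{\frac{3}{2}}}{2}$ ($d{\left(p \right)} = \frac{3 p \sqrt{p}}{2} = \frac{3 p^{\frac{3}{2}}}{2}$)
$b{\left(C,g \right)} = \frac{3 C^{\frac{5}{2}}}{2}$ ($b{\left(C,g \right)} = \frac{3 C^{\frac{3}{2}}}{2} C = \frac{3 C^{\frac{5}{2}}}{2}$)
$c = \sqrt{-15 + \frac{294 \sqrt{406}}{24389}}$ ($c = \sqrt{\frac{3 \left(\frac{14}{29}\right)^{\frac{5}{2}}}{2} - 15} = \sqrt{\frac{3 \frac{196 \sqrt{406}}{24389}}{2} - 15} = \sqrt{\frac{294 \sqrt{406}}{24389} - 15} = \sqrt{-15 + \frac{294 \sqrt{406}}{24389}} \approx 3.8415 i$)
$- c = - \frac{\sqrt{-10609215 + 8526 \sqrt{406}}}{841}$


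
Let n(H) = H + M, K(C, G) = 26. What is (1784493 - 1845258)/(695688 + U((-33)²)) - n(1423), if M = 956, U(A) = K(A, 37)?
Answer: -1655164371/695714 ≈ -2379.1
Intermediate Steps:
U(A) = 26
n(H) = 956 + H (n(H) = H + 956 = 956 + H)
(1784493 - 1845258)/(695688 + U((-33)²)) - n(1423) = (1784493 - 1845258)/(695688 + 26) - (956 + 1423) = -60765/695714 - 1*2379 = -60765*1/695714 - 2379 = -60765/695714 - 2379 = -1655164371/695714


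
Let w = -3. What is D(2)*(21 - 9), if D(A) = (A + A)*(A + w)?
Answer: -48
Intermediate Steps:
D(A) = 2*A*(-3 + A) (D(A) = (A + A)*(A - 3) = (2*A)*(-3 + A) = 2*A*(-3 + A))
D(2)*(21 - 9) = (2*2*(-3 + 2))*(21 - 9) = (2*2*(-1))*12 = -4*12 = -48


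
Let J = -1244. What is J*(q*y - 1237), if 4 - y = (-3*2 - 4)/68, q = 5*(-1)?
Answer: 26598586/17 ≈ 1.5646e+6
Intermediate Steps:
q = -5
y = 141/34 (y = 4 - (-3*2 - 4)/68 = 4 - (-6 - 4)/68 = 4 - (-10)/68 = 4 - 1*(-5/34) = 4 + 5/34 = 141/34 ≈ 4.1471)
J*(q*y - 1237) = -1244*(-5*141/34 - 1237) = -1244*(-705/34 - 1237) = -1244*(-42763/34) = 26598586/17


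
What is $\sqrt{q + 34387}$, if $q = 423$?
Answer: $59 \sqrt{10} \approx 186.57$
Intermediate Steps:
$\sqrt{q + 34387} = \sqrt{423 + 34387} = \sqrt{34810} = 59 \sqrt{10}$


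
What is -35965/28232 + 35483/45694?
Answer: -320814327/645016504 ≈ -0.49737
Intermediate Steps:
-35965/28232 + 35483/45694 = -320814327/645016504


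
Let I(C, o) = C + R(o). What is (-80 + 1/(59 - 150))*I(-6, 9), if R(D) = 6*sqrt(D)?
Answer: -87372/91 ≈ -960.13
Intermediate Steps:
I(C, o) = C + 6*sqrt(o)
(-80 + 1/(59 - 150))*I(-6, 9) = (-80 + 1/(59 - 150))*(-6 + 6*sqrt(9)) = (-80 + 1/(-91))*(-6 + 6*3) = (-80 - 1/91)*(-6 + 18) = -7281/91*12 = -87372/91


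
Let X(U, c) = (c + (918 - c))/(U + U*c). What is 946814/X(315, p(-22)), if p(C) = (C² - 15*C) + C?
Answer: 13139411285/51 ≈ 2.5764e+8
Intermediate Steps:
p(C) = C² - 14*C
X(U, c) = 918/(U + U*c)
946814/X(315, p(-22)) = 946814/((918/(315*(1 - 22*(-14 - 22))))) = 946814/((918*(1/315)/(1 - 22*(-36)))) = 946814/((918*(1/315)/(1 + 792))) = 946814/((918*(1/315)/793)) = 946814/((918*(1/315)*(1/793))) = 946814/(102/27755) = 946814*(27755/102) = 13139411285/51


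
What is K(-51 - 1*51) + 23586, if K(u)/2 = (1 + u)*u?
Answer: 44190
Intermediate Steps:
K(u) = 2*u*(1 + u) (K(u) = 2*((1 + u)*u) = 2*(u*(1 + u)) = 2*u*(1 + u))
K(-51 - 1*51) + 23586 = 2*(-51 - 1*51)*(1 + (-51 - 1*51)) + 23586 = 2*(-51 - 51)*(1 + (-51 - 51)) + 23586 = 2*(-102)*(1 - 102) + 23586 = 2*(-102)*(-101) + 23586 = 20604 + 23586 = 44190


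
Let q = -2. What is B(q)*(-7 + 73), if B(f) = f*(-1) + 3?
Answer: 330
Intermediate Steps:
B(f) = 3 - f (B(f) = -f + 3 = 3 - f)
B(q)*(-7 + 73) = (3 - 1*(-2))*(-7 + 73) = (3 + 2)*66 = 5*66 = 330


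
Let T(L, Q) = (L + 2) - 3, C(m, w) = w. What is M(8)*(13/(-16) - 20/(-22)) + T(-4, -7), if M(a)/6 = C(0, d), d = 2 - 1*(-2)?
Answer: -59/22 ≈ -2.6818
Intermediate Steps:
d = 4 (d = 2 + 2 = 4)
M(a) = 24 (M(a) = 6*4 = 24)
T(L, Q) = -1 + L (T(L, Q) = (2 + L) - 3 = -1 + L)
M(8)*(13/(-16) - 20/(-22)) + T(-4, -7) = 24*(13/(-16) - 20/(-22)) + (-1 - 4) = 24*(13*(-1/16) - 20*(-1/22)) - 5 = 24*(-13/16 + 10/11) - 5 = 24*(17/176) - 5 = 51/22 - 5 = -59/22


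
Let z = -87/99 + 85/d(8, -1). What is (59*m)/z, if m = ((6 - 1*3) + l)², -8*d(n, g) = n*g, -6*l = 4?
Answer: 31801/8328 ≈ 3.8186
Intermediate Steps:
l = -⅔ (l = -⅙*4 = -⅔ ≈ -0.66667)
d(n, g) = -g*n/8 (d(n, g) = -n*g/8 = -g*n/8)
z = 2776/33 (z = -87/99 + 85/((-⅛*(-1)*8)) = -87*1/99 + 85/1 = -29/33 + 85*1 = -29/33 + 85 = 2776/33 ≈ 84.121)
m = 49/9 (m = ((6 - 1*3) - ⅔)² = ((6 - 3) - ⅔)² = (3 - ⅔)² = (7/3)² = 49/9 ≈ 5.4444)
(59*m)/z = (59*(49/9))/(2776/33) = (2891/9)*(33/2776) = 31801/8328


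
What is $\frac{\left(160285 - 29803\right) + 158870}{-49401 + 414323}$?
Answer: $\frac{144676}{182461} \approx 0.79291$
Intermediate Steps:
$\frac{\left(160285 - 29803\right) + 158870}{-49401 + 414323} = \frac{130482 + 158870}{364922} = 289352 \cdot \frac{1}{364922} = \frac{144676}{182461}$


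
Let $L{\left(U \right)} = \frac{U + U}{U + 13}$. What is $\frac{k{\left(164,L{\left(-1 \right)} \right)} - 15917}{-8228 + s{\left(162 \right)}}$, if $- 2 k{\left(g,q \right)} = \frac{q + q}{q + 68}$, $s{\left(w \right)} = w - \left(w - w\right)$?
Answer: $\frac{3239109}{1641431} \approx 1.9733$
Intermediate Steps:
$s{\left(w \right)} = w$ ($s{\left(w \right)} = w - 0 = w + 0 = w$)
$L{\left(U \right)} = \frac{2 U}{13 + U}$
$k{\left(g,q \right)} = - \frac{q}{68 + q}$ ($k{\left(g,q \right)} = - \frac{\left(q + q\right) \frac{1}{q + 68}}{2} = - \frac{2 q \frac{1}{68 + q}}{2} = - \frac{q}{68 + q}$)
$\frac{k{\left(164,L{\left(-1 \right)} \right)} - 15917}{-8228 + s{\left(162 \right)}} = \frac{- \frac{2 \left(-1\right) \frac{1}{13 - 1}}{68 + 2 \left(-1\right) \frac{1}{13 - 1}} - 15917}{-8228 + 162} = \frac{- \frac{2 \left(-1\right) \frac{1}{12}}{68 + 2 \left(-1\right) \frac{1}{12}} - 15917}{-8066} = \left(- \frac{2 \left(-1\right) \frac{1}{12}}{68 + 2 \left(-1\right) \frac{1}{12}} - 15917\right) \left(- \frac{1}{8066}\right) = \left(\left(-1\right) \left(- \frac{1}{6}\right) \frac{1}{68 - \frac{1}{6}} - 15917\right) \left(- \frac{1}{8066}\right) = \left(\left(-1\right) \left(- \frac{1}{6}\right) \frac{1}{\frac{407}{6}} - 15917\right) \left(- \frac{1}{8066}\right) = \left(\left(-1\right) \left(- \frac{1}{6}\right) \frac{6}{407} - 15917\right) \left(- \frac{1}{8066}\right) = \left(\frac{1}{407} - 15917\right) \left(- \frac{1}{8066}\right) = \left(- \frac{6478218}{407}\right) \left(- \frac{1}{8066}\right) = \frac{3239109}{1641431}$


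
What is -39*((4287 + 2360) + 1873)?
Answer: -332280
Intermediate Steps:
-39*((4287 + 2360) + 1873) = -39*(6647 + 1873) = -39*8520 = -332280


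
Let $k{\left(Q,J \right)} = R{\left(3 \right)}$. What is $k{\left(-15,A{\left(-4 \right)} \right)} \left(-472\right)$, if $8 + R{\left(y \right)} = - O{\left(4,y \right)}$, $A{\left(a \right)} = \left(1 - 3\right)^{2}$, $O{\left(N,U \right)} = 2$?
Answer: $4720$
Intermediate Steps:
$A{\left(a \right)} = 4$ ($A{\left(a \right)} = \left(-2\right)^{2} = 4$)
$R{\left(y \right)} = -10$ ($R{\left(y \right)} = -8 - 2 = -10$)
$k{\left(Q,J \right)} = -10$
$k{\left(-15,A{\left(-4 \right)} \right)} \left(-472\right) = \left(-10\right) \left(-472\right) = 4720$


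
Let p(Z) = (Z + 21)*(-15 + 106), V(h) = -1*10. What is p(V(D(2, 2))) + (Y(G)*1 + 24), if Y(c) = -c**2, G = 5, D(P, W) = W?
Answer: 1000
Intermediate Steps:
V(h) = -10
p(Z) = 1911 + 91*Z (p(Z) = (21 + Z)*91 = 1911 + 91*Z)
p(V(D(2, 2))) + (Y(G)*1 + 24) = (1911 + 91*(-10)) + (-1*5**2*1 + 24) = (1911 - 910) + (-1*25*1 + 24) = 1001 + (-25*1 + 24) = 1001 + (-25 + 24) = 1001 - 1 = 1000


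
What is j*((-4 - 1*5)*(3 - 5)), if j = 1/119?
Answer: 18/119 ≈ 0.15126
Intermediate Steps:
j = 1/119 ≈ 0.0084034
j*((-4 - 1*5)*(3 - 5)) = ((-4 - 1*5)*(3 - 5))/119 = ((-4 - 5)*(-2))/119 = (-9*(-2))/119 = (1/119)*18 = 18/119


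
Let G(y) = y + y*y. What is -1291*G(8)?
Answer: -92952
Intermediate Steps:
G(y) = y + y²
-1291*G(8) = -10328*(1 + 8) = -10328*9 = -1291*72 = -92952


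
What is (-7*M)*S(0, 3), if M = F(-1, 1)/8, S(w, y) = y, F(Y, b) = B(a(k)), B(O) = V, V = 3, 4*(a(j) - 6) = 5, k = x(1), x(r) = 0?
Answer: -63/8 ≈ -7.8750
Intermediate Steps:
k = 0
a(j) = 29/4 (a(j) = 6 + (¼)*5 = 6 + 5/4 = 29/4)
B(O) = 3
F(Y, b) = 3
M = 3/8 ≈ 0.37500
(-7*M)*S(0, 3) = -7*3/8*3 = -21/8*3 = -63/8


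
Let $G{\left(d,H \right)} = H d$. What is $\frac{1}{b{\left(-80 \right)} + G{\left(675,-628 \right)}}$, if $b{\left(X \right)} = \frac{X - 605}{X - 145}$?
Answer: $- \frac{45}{19075363} \approx -2.3591 \cdot 10^{-6}$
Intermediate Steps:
$b{\left(X \right)} = \frac{-605 + X}{-145 + X}$
$\frac{1}{b{\left(-80 \right)} + G{\left(675,-628 \right)}} = \frac{1}{\frac{-605 - 80}{-145 - 80} - 423900} = \frac{1}{\frac{1}{-225} \left(-685\right) - 423900} = \frac{1}{\left(- \frac{1}{225}\right) \left(-685\right) - 423900} = \frac{1}{\frac{137}{45} - 423900} = \frac{1}{- \frac{19075363}{45}} = - \frac{45}{19075363}$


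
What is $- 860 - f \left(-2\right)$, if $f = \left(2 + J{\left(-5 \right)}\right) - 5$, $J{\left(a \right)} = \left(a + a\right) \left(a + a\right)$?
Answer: $-166840$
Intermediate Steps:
$J{\left(a \right)} = 4 a^{2}$ ($J{\left(a \right)} = 2 a 2 a = 4 a^{2}$)
$f = 97$ ($f = \left(2 + 4 \left(-5\right)^{2}\right) - 5 = \left(2 + 4 \cdot 25\right) - 5 = \left(2 + 100\right) - 5 = 102 - 5 = 97$)
$- 860 - f \left(-2\right) = - 860 \left(-1\right) 97 \left(-2\right) = - 860 \left(\left(-97\right) \left(-2\right)\right) = \left(-860\right) 194 = -166840$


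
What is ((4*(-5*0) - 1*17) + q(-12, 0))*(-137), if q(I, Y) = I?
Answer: 3973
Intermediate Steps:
((4*(-5*0) - 1*17) + q(-12, 0))*(-137) = ((4*(-5*0) - 1*17) - 12)*(-137) = ((4*0 - 17) - 12)*(-137) = ((0 - 17) - 12)*(-137) = (-17 - 12)*(-137) = -29*(-137) = 3973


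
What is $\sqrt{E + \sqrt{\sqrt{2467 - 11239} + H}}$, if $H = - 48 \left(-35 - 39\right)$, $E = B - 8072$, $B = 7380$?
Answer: $\sqrt{-692 + \sqrt{2} \sqrt{1776 + i \sqrt{2193}}} \approx 0.0156 + 25.147 i$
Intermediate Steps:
$E = -692$ ($E = 7380 - 8072 = -692$)
$H = 3552$ ($H = \left(-48\right) \left(-74\right) = 3552$)
$\sqrt{E + \sqrt{\sqrt{2467 - 11239} + H}} = \sqrt{-692 + \sqrt{\sqrt{2467 - 11239} + 3552}} = \sqrt{-692 + \sqrt{\sqrt{-8772} + 3552}} = \sqrt{-692 + \sqrt{2 i \sqrt{2193} + 3552}} = \sqrt{-692 + \sqrt{3552 + 2 i \sqrt{2193}}}$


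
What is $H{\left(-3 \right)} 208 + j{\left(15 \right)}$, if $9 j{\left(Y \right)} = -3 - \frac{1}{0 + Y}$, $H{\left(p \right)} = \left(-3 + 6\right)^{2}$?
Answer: $\frac{252674}{135} \approx 1871.7$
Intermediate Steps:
$H{\left(p \right)} = 9$ ($H{\left(p \right)} = 3^{2} = 9$)
$j{\left(Y \right)} = - \frac{1}{3} - \frac{1}{9 Y}$ ($j{\left(Y \right)} = \frac{-3 - \frac{1}{0 + Y}}{9} = \frac{-3 - \frac{1}{Y}}{9} = - \frac{1}{3} - \frac{1}{9 Y}$)
$H{\left(-3 \right)} 208 + j{\left(15 \right)} = 9 \cdot 208 + \frac{-1 - 45}{9 \cdot 15} = 1872 + \frac{1}{9} \cdot \frac{1}{15} \left(-1 - 45\right) = 1872 + \frac{1}{9} \cdot \frac{1}{15} \left(-46\right) = 1872 - \frac{46}{135} = \frac{252674}{135}$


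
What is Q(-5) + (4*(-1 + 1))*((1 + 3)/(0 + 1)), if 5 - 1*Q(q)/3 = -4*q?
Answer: -45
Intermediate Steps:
Q(q) = 15 + 12*q (Q(q) = 15 - (-12)*q = 15 + 12*q)
Q(-5) + (4*(-1 + 1))*((1 + 3)/(0 + 1)) = (15 + 12*(-5)) + (4*(-1 + 1))*((1 + 3)/(0 + 1)) = (15 - 60) + (4*0)*(4/1) = -45 + 0*(4*1) = -45 + 0*4 = -45 + 0 = -45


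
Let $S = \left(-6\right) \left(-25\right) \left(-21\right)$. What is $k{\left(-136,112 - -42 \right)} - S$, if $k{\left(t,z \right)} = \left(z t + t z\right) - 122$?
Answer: $-38860$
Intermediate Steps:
$k{\left(t,z \right)} = -122 + 2 t z$ ($k{\left(t,z \right)} = \left(t z + t z\right) - 122 = 2 t z - 122 = -122 + 2 t z$)
$S = -3150$ ($S = 150 \left(-21\right) = -3150$)
$k{\left(-136,112 - -42 \right)} - S = \left(-122 + 2 \left(-136\right) \left(112 - -42\right)\right) - -3150 = \left(-122 + 2 \left(-136\right) \left(112 + 42\right)\right) + 3150 = \left(-122 + 2 \left(-136\right) 154\right) + 3150 = \left(-122 - 41888\right) + 3150 = -42010 + 3150 = -38860$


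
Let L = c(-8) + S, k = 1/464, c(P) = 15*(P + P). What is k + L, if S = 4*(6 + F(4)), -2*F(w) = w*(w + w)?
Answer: -129919/464 ≈ -280.00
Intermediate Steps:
F(w) = -w**2 (F(w) = -w*(w + w)/2 = -w*2*w/2 = -w**2)
c(P) = 30*P (c(P) = 15*(2*P) = 30*P)
S = -40 (S = 4*(6 - 1*4**2) = 4*(6 - 1*16) = 4*(6 - 16) = 4*(-10) = -40)
k = 1/464 ≈ 0.0021552
L = -280 (L = 30*(-8) - 40 = -240 - 40 = -280)
k + L = 1/464 - 280 = -129919/464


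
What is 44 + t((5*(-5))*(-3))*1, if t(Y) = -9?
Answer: 35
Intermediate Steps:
44 + t((5*(-5))*(-3))*1 = 44 - 9*1 = 44 - 9 = 35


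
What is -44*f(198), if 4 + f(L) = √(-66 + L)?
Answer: 176 - 88*√33 ≈ -329.52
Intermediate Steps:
f(L) = -4 + √(-66 + L)
-44*f(198) = -44*(-4 + √(-66 + 198)) = -44*(-4 + √132) = -44*(-4 + 2*√33) = 176 - 88*√33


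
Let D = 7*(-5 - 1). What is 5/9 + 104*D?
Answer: -39307/9 ≈ -4367.4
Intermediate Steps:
D = -42 (D = 7*(-6) = -42)
5/9 + 104*D = 5/9 + 104*(-42) = (1/9)*5 - 4368 = 5/9 - 4368 = -39307/9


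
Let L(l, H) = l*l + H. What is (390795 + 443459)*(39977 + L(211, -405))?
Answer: 70154921622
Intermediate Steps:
L(l, H) = H + l² (L(l, H) = l² + H = H + l²)
(390795 + 443459)*(39977 + L(211, -405)) = (390795 + 443459)*(39977 + (-405 + 211²)) = 834254*(39977 + (-405 + 44521)) = 834254*(39977 + 44116) = 834254*84093 = 70154921622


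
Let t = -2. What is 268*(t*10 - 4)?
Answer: -6432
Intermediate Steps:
268*(t*10 - 4) = 268*(-2*10 - 4) = 268*(-20 - 4) = 268*(-24) = -6432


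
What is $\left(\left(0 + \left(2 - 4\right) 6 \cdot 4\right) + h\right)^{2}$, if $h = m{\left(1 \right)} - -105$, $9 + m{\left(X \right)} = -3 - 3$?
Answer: $1764$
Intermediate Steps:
$m{\left(X \right)} = -15$ ($m{\left(X \right)} = -9 - 6 = -15$)
$h = 90$ ($h = -15 - -105 = -15 + 105 = 90$)
$\left(\left(0 + \left(2 - 4\right) 6 \cdot 4\right) + h\right)^{2} = \left(\left(0 + \left(2 - 4\right) 6 \cdot 4\right) + 90\right)^{2} = \left(\left(0 + \left(-2\right) 6 \cdot 4\right) + 90\right)^{2} = \left(\left(0 - 48\right) + 90\right)^{2} = \left(-48 + 90\right)^{2} = 42^{2} = 1764$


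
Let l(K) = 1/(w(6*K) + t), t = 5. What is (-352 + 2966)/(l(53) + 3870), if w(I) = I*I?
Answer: 264351206/391369231 ≈ 0.67545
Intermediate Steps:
w(I) = I²
l(K) = 1/(5 + 36*K²) (l(K) = 1/((6*K)² + 5) = 1/(36*K² + 5) = 1/(5 + 36*K²))
(-352 + 2966)/(l(53) + 3870) = (-352 + 2966)/(1/(5 + 36*53²) + 3870) = 2614/(1/(5 + 36*2809) + 3870) = 2614/(1/(5 + 101124) + 3870) = 2614/(1/101129 + 3870) = 2614/(391369231/101129) = 2614*(101129/391369231) = 264351206/391369231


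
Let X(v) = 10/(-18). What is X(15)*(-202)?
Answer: 1010/9 ≈ 112.22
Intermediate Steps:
X(v) = -5/9 (X(v) = 10*(-1/18) = -5/9)
X(15)*(-202) = -5/9*(-202) = 1010/9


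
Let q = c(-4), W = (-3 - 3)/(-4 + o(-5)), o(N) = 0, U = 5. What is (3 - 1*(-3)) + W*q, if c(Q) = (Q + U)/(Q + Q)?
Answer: 93/16 ≈ 5.8125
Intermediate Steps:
W = 3/2 (W = (-3 - 3)/(-4 + 0) = -6/(-4) = -6*(-1/4) = 3/2 ≈ 1.5000)
c(Q) = (5 + Q)/(2*Q) (c(Q) = (Q + 5)/(Q + Q) = (5 + Q)/((2*Q)) = (5 + Q)*(1/(2*Q)) = (5 + Q)/(2*Q))
q = -1/8 (q = (1/2)*(5 - 4)/(-4) = (1/2)*(-1/4)*1 = -1/8 ≈ -0.12500)
(3 - 1*(-3)) + W*q = (3 - 1*(-3)) + (3/2)*(-1/8) = (3 + 3) - 3/16 = 6 - 3/16 = 93/16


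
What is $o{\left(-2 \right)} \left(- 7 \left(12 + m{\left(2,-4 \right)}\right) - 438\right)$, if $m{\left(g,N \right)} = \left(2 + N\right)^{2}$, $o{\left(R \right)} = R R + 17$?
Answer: $-11550$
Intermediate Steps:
$o{\left(R \right)} = 17 + R^{2}$ ($o{\left(R \right)} = R^{2} + 17 = 17 + R^{2}$)
$o{\left(-2 \right)} \left(- 7 \left(12 + m{\left(2,-4 \right)}\right) - 438\right) = \left(17 + \left(-2\right)^{2}\right) \left(- 7 \left(12 + \left(2 - 4\right)^{2}\right) - 438\right) = \left(17 + 4\right) \left(- 7 \left(12 + \left(-2\right)^{2}\right) - 438\right) = 21 \left(- 7 \left(12 + 4\right) - 438\right) = 21 \left(\left(-7\right) 16 - 438\right) = 21 \left(-112 - 438\right) = 21 \left(-550\right) = -11550$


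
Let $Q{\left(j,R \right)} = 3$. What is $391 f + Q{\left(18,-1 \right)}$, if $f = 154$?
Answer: $60217$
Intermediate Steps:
$391 f + Q{\left(18,-1 \right)} = 391 \cdot 154 + 3 = 60214 + 3 = 60217$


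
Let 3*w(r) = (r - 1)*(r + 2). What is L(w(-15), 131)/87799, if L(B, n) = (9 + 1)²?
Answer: 100/87799 ≈ 0.0011390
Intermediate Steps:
w(r) = (-1 + r)*(2 + r)/3 (w(r) = ((r - 1)*(r + 2))/3 = ((-1 + r)*(2 + r))/3 = (-1 + r)*(2 + r)/3)
L(B, n) = 100 (L(B, n) = 10² = 100)
L(w(-15), 131)/87799 = 100/87799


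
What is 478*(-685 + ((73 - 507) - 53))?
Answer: -560216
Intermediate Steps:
478*(-685 + ((73 - 507) - 53)) = 478*(-685 + (-434 - 53)) = 478*(-685 - 487) = 478*(-1172) = -560216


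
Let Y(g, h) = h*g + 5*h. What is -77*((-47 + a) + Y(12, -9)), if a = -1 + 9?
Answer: 14784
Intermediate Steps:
a = 8
Y(g, h) = 5*h + g*h (Y(g, h) = g*h + 5*h = 5*h + g*h)
-77*((-47 + a) + Y(12, -9)) = -77*((-47 + 8) - 9*(5 + 12)) = -77*(-39 - 9*17) = -77*(-39 - 153) = -77*(-192) = 14784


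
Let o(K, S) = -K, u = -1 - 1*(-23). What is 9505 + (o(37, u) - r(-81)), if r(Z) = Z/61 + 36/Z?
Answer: 5198905/549 ≈ 9469.8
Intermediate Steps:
u = 22 (u = -1 + 23 = 22)
r(Z) = 36/Z + Z/61 (r(Z) = Z*(1/61) + 36/Z = Z/61 + 36/Z = 36/Z + Z/61)
9505 + (o(37, u) - r(-81)) = 9505 + (-1*37 - (36/(-81) + (1/61)*(-81))) = 9505 + (-37 - (36*(-1/81) - 81/61)) = 9505 + (-37 - (-4/9 - 81/61)) = 9505 + (-37 - 1*(-973/549)) = 9505 + (-37 + 973/549) = 9505 - 19340/549 = 5198905/549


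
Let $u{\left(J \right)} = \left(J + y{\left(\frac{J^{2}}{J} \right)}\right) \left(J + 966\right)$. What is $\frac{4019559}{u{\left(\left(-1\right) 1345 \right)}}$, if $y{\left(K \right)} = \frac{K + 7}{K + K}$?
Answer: $\frac{5406306855}{685366924} \approx 7.8882$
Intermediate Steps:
$y{\left(K \right)} = \frac{7 + K}{2 K}$
$u{\left(J \right)} = \left(966 + J\right) \left(J + \frac{7 + J}{2 J}\right)$ ($u{\left(J \right)} = \left(J + \frac{7 + \frac{J^{2}}{J}}{2 \frac{J^{2}}{J}}\right) \left(J + 966\right) = \left(J + \frac{7 + J}{2 J}\right) \left(966 + J\right) = \left(966 + J\right) \left(J + \frac{7 + J}{2 J}\right)$)
$\frac{4019559}{u{\left(\left(-1\right) 1345 \right)}} = \frac{4019559}{\frac{973}{2} + \left(\left(-1\right) 1345\right)^{2} + \frac{3381}{\left(-1\right) 1345} + \frac{1933 \left(\left(-1\right) 1345\right)}{2}} = \frac{4019559}{\frac{973}{2} + \left(-1345\right)^{2} + \frac{3381}{-1345} + \frac{1933}{2} \left(-1345\right)} = \frac{4019559}{\frac{973}{2} + 1809025 + 3381 \left(- \frac{1}{1345}\right) - \frac{2599885}{2}} = \frac{4019559}{\frac{973}{2} + 1809025 - \frac{3381}{1345} - \frac{2599885}{2}} = \frac{4019559}{\frac{685366924}{1345}} = 4019559 \cdot \frac{1345}{685366924} = \frac{5406306855}{685366924}$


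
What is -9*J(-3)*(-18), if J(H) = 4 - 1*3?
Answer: 162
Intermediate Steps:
J(H) = 1 (J(H) = 4 - 3 = 1)
-9*J(-3)*(-18) = -9*1*(-18) = -9*(-18) = 162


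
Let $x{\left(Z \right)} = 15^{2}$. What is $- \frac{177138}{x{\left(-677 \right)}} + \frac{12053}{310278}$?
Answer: $- \frac{6106590271}{7756950} \approx -787.24$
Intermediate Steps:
$x{\left(Z \right)} = 225$
$- \frac{177138}{x{\left(-677 \right)}} + \frac{12053}{310278} = - \frac{177138}{225} + \frac{12053}{310278} = \left(-177138\right) \frac{1}{225} + 12053 \cdot \frac{1}{310278} = - \frac{19682}{25} + \frac{12053}{310278} = - \frac{6106590271}{7756950}$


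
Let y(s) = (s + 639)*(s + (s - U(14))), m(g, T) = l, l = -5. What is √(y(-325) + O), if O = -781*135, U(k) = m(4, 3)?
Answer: 7*I*√6285 ≈ 554.95*I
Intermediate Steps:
m(g, T) = -5
U(k) = -5
O = -105435
y(s) = (5 + 2*s)*(639 + s) (y(s) = (s + 639)*(s + (s - 1*(-5))) = (639 + s)*(s + (s + 5)) = (639 + s)*(s + (5 + s)) = (639 + s)*(5 + 2*s) = (5 + 2*s)*(639 + s))
√(y(-325) + O) = √((3195 + 2*(-325)² + 1283*(-325)) - 105435) = √((3195 + 2*105625 - 416975) - 105435) = √((3195 + 211250 - 416975) - 105435) = √(-202530 - 105435) = √(-307965) = 7*I*√6285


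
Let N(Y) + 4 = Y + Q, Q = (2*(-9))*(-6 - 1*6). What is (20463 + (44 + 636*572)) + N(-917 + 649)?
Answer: 384243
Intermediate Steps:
Q = 216 (Q = -18*(-6 - 6) = -18*(-12) = 216)
N(Y) = 212 + Y (N(Y) = -4 + (Y + 216) = -4 + (216 + Y) = 212 + Y)
(20463 + (44 + 636*572)) + N(-917 + 649) = (20463 + (44 + 636*572)) + (212 + (-917 + 649)) = (20463 + (44 + 363792)) + (212 - 268) = (20463 + 363836) - 56 = 384299 - 56 = 384243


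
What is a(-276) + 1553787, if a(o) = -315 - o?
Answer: 1553748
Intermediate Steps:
a(-276) + 1553787 = (-315 - 1*(-276)) + 1553787 = (-315 + 276) + 1553787 = -39 + 1553787 = 1553748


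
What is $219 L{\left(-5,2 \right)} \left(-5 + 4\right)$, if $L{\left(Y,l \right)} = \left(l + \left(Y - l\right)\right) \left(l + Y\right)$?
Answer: $-3285$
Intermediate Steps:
$L{\left(Y,l \right)} = Y \left(Y + l\right)$
$219 L{\left(-5,2 \right)} \left(-5 + 4\right) = 219 - 5 \left(-5 + 2\right) \left(-5 + 4\right) = 219 \left(-5\right) \left(-3\right) \left(-1\right) = 219 \cdot 15 \left(-1\right) = 219 \left(-15\right) = -3285$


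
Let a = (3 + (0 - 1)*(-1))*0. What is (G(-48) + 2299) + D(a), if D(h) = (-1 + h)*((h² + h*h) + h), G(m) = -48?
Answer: 2251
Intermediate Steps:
a = 0 (a = (3 - 1*(-1))*0 = (3 + 1)*0 = 4*0 = 0)
D(h) = (-1 + h)*(h + 2*h²) (D(h) = (-1 + h)*((h² + h²) + h) = (-1 + h)*(2*h² + h) = (-1 + h)*(h + 2*h²))
(G(-48) + 2299) + D(a) = (-48 + 2299) + 0*(-1 - 1*0 + 2*0²) = 2251 + 0*(-1 + 0 + 2*0) = 2251 + 0*(-1 + 0 + 0) = 2251 + 0*(-1) = 2251 + 0 = 2251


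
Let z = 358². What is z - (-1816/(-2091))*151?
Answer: 267716708/2091 ≈ 1.2803e+5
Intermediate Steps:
z = 128164
z - (-1816/(-2091))*151 = 128164 - (-1816/(-2091))*151 = 128164 - (-1816*(-1/2091))*151 = 128164 - 1816*151/2091 = 128164 - 1*274216/2091 = 128164 - 274216/2091 = 267716708/2091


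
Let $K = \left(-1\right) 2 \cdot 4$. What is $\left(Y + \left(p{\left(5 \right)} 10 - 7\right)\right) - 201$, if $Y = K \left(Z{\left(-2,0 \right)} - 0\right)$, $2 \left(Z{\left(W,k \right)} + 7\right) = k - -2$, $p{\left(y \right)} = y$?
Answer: $-110$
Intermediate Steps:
$Z{\left(W,k \right)} = -6 + \frac{k}{2}$ ($Z{\left(W,k \right)} = -7 + \frac{k - -2}{2} = -7 + \frac{k + 2}{2} = -7 + \frac{2 + k}{2} = -7 + \left(1 + \frac{k}{2}\right) = -6 + \frac{k}{2}$)
$K = -8$ ($K = \left(-2\right) 4 = -8$)
$Y = 48$ ($Y = - 8 \left(\left(-6 + \frac{1}{2} \cdot 0\right) - 0\right) = - 8 \left(\left(-6 + 0\right) + 0\right) = - 8 \left(-6 + 0\right) = \left(-8\right) \left(-6\right) = 48$)
$\left(Y + \left(p{\left(5 \right)} 10 - 7\right)\right) - 201 = \left(48 + \left(5 \cdot 10 - 7\right)\right) - 201 = \left(48 + \left(50 - 7\right)\right) - 201 = \left(48 + 43\right) - 201 = 91 - 201 = -110$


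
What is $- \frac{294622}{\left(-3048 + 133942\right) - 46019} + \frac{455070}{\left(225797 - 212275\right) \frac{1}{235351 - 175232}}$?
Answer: $\frac{1161018127502533}{573839875} \approx 2.0232 \cdot 10^{6}$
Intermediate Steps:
$- \frac{294622}{\left(-3048 + 133942\right) - 46019} + \frac{455070}{\left(225797 - 212275\right) \frac{1}{235351 - 175232}} = - \frac{294622}{130894 - 46019} + \frac{455070}{13522 \cdot \frac{1}{60119}} = - \frac{294622}{84875} + \frac{455070}{13522 \cdot \frac{1}{60119}} = \left(-294622\right) \frac{1}{84875} + \frac{455070}{\frac{13522}{60119}} = - \frac{294622}{84875} + 455070 \cdot \frac{60119}{13522} = - \frac{294622}{84875} + \frac{13679176665}{6761} = \frac{1161018127502533}{573839875}$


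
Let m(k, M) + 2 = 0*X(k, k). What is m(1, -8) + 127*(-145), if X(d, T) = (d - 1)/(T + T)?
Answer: -18417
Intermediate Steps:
X(d, T) = (-1 + d)/(2*T) (X(d, T) = (-1 + d)/((2*T)) = (-1 + d)*(1/(2*T)) = (-1 + d)/(2*T))
m(k, M) = -2 (m(k, M) = -2 + 0*((-1 + k)/(2*k)) = -2 + 0 = -2)
m(1, -8) + 127*(-145) = -2 + 127*(-145) = -2 - 18415 = -18417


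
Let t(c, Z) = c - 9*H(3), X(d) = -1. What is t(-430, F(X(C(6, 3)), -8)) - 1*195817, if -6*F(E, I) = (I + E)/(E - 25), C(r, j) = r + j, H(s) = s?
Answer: -196274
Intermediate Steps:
C(r, j) = j + r
F(E, I) = -(E + I)/(6*(-25 + E)) (F(E, I) = -(I + E)/(6*(E - 25)) = -(E + I)/(6*(-25 + E)))
t(c, Z) = -27 + c (t(c, Z) = c - 9*3 = c - 27 = -27 + c)
t(-430, F(X(C(6, 3)), -8)) - 1*195817 = (-27 - 430) - 1*195817 = -457 - 195817 = -196274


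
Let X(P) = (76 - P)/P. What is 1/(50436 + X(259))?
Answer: 259/13062741 ≈ 1.9827e-5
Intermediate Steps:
X(P) = (76 - P)/P
1/(50436 + X(259)) = 1/(50436 + (76 - 1*259)/259) = 1/(50436 + (76 - 259)/259) = 1/(50436 + (1/259)*(-183)) = 1/(50436 - 183/259) = 1/(13062741/259) = 259/13062741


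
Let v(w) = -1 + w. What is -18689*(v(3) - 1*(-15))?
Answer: -317713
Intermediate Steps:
-18689*(v(3) - 1*(-15)) = -18689*((-1 + 3) - 1*(-15)) = -18689*(2 + 15) = -18689*17 = -317713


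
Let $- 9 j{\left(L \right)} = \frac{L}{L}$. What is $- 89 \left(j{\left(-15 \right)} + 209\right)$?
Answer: $- \frac{167320}{9} \approx -18591.0$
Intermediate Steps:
$j{\left(L \right)} = - \frac{1}{9}$ ($j{\left(L \right)} = - \frac{L \frac{1}{L}}{9} = \left(- \frac{1}{9}\right) 1 = - \frac{1}{9}$)
$- 89 \left(j{\left(-15 \right)} + 209\right) = - 89 \left(- \frac{1}{9} + 209\right) = \left(-89\right) \frac{1880}{9} = - \frac{167320}{9}$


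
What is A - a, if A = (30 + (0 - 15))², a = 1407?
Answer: -1182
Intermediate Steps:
A = 225 (A = (30 - 15)² = 15² = 225)
A - a = 225 - 1*1407 = 225 - 1407 = -1182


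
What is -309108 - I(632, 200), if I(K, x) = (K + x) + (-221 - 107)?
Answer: -309612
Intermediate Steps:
I(K, x) = -328 + K + x (I(K, x) = (K + x) - 328 = -328 + K + x)
-309108 - I(632, 200) = -309108 - (-328 + 632 + 200) = -309108 - 1*504 = -309108 - 504 = -309612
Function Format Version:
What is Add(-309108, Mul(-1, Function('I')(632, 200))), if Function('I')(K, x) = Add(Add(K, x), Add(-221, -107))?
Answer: -309612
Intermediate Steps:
Function('I')(K, x) = Add(-328, K, x) (Function('I')(K, x) = Add(Add(K, x), -328) = Add(-328, K, x))
Add(-309108, Mul(-1, Function('I')(632, 200))) = Add(-309108, Mul(-1, Add(-328, 632, 200))) = Add(-309108, Mul(-1, 504)) = Add(-309108, -504) = -309612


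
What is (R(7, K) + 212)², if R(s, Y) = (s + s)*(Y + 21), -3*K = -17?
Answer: 3083536/9 ≈ 3.4262e+5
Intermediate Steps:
K = 17/3 (K = -⅓*(-17) = 17/3 ≈ 5.6667)
R(s, Y) = 2*s*(21 + Y) (R(s, Y) = (2*s)*(21 + Y) = 2*s*(21 + Y))
(R(7, K) + 212)² = (2*7*(21 + 17/3) + 212)² = (2*7*(80/3) + 212)² = (1120/3 + 212)² = (1756/3)² = 3083536/9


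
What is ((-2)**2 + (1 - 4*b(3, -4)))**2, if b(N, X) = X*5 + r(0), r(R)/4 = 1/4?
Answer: 6561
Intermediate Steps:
r(R) = 1 (r(R) = 4/4 = 4*(1/4) = 1)
b(N, X) = 1 + 5*X (b(N, X) = X*5 + 1 = 5*X + 1 = 1 + 5*X)
((-2)**2 + (1 - 4*b(3, -4)))**2 = ((-2)**2 + (1 - 4*(1 + 5*(-4))))**2 = (4 + (1 - 4*(1 - 20)))**2 = (4 + (1 - 4*(-19)))**2 = (4 + (1 + 76))**2 = (4 + 77)**2 = 81**2 = 6561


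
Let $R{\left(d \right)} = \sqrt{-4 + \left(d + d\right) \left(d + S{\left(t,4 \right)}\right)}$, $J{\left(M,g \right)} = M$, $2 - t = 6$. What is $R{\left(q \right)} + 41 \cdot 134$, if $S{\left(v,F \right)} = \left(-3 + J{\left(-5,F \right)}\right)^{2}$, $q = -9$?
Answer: $5494 + i \sqrt{994} \approx 5494.0 + 31.528 i$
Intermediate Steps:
$t = -4$ ($t = 2 - 6 = -4$)
$S{\left(v,F \right)} = 64$ ($S{\left(v,F \right)} = \left(-3 - 5\right)^{2} = \left(-8\right)^{2} = 64$)
$R{\left(d \right)} = \sqrt{-4 + 2 d \left(64 + d\right)}$ ($R{\left(d \right)} = \sqrt{-4 + \left(d + d\right) \left(d + 64\right)} = \sqrt{-4 + 2 d \left(64 + d\right)}$)
$R{\left(q \right)} + 41 \cdot 134 = \sqrt{-4 + 2 \left(-9\right)^{2} + 128 \left(-9\right)} + 41 \cdot 134 = \sqrt{-4 + 2 \cdot 81 - 1152} + 5494 = \sqrt{-4 + 162 - 1152} + 5494 = \sqrt{-994} + 5494 = i \sqrt{994} + 5494 = 5494 + i \sqrt{994}$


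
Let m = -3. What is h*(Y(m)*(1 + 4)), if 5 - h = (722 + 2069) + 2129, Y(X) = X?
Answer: 73725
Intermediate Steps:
h = -4915 (h = 5 - ((722 + 2069) + 2129) = 5 - (2791 + 2129) = 5 - 1*4920 = 5 - 4920 = -4915)
h*(Y(m)*(1 + 4)) = -(-14745)*(1 + 4) = -(-14745)*5 = -4915*(-15) = 73725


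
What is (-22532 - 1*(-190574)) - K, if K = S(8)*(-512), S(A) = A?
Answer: 172138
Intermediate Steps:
K = -4096 (K = 8*(-512) = -4096)
(-22532 - 1*(-190574)) - K = (-22532 - 1*(-190574)) - 1*(-4096) = (-22532 + 190574) + 4096 = 168042 + 4096 = 172138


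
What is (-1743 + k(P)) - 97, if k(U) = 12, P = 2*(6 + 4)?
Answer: -1828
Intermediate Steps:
P = 20 (P = 2*10 = 20)
(-1743 + k(P)) - 97 = (-1743 + 12) - 97 = -1731 - 97 = -1828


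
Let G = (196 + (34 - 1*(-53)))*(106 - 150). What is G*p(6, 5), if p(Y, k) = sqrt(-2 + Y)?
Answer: -24904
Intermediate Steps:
G = -12452 (G = (196 + (34 + 53))*(-44) = (196 + 87)*(-44) = 283*(-44) = -12452)
G*p(6, 5) = -12452*sqrt(-2 + 6) = -12452*sqrt(4) = -12452*2 = -24904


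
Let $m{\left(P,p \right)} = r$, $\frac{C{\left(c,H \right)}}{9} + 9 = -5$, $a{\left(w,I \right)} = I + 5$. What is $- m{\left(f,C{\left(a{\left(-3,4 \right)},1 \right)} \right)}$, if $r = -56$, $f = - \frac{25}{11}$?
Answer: $56$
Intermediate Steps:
$a{\left(w,I \right)} = 5 + I$
$C{\left(c,H \right)} = -126$ ($C{\left(c,H \right)} = -81 + 9 \left(-5\right) = -81 - 45 = -126$)
$f = - \frac{25}{11}$ ($f = \left(-25\right) \frac{1}{11} = - \frac{25}{11} \approx -2.2727$)
$m{\left(P,p \right)} = -56$
$- m{\left(f,C{\left(a{\left(-3,4 \right)},1 \right)} \right)} = \left(-1\right) \left(-56\right) = 56$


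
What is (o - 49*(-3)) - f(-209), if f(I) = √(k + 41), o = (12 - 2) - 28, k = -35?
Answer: 129 - √6 ≈ 126.55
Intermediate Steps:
o = -18 (o = 10 - 28 = -18)
f(I) = √6 (f(I) = √(-35 + 41) = √6)
(o - 49*(-3)) - f(-209) = (-18 - 49*(-3)) - √6 = (-18 + 147) - √6 = 129 - √6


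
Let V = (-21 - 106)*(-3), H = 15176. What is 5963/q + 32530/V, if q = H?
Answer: 495947183/5782056 ≈ 85.773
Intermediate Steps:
q = 15176
V = 381 (V = -127*(-3) = 381)
5963/q + 32530/V = 5963/15176 + 32530/381 = 495947183/5782056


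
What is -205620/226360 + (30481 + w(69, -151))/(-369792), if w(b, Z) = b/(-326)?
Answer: -675930537659/682204854528 ≈ -0.99080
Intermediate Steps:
w(b, Z) = -b/326 (w(b, Z) = b*(-1/326) = -b/326)
-205620/226360 + (30481 + w(69, -151))/(-369792) = -205620/226360 + (30481 - 1/326*69)/(-369792) = -205620*1/226360 + (30481 - 69/326)*(-1/369792) = -10281/11318 + (9936737/326)*(-1/369792) = -10281/11318 - 9936737/120552192 = -675930537659/682204854528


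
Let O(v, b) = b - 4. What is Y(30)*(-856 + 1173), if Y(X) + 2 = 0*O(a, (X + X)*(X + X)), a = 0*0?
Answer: -634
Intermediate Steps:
a = 0
O(v, b) = -4 + b
Y(X) = -2 (Y(X) = -2 + 0*(-4 + (X + X)*(X + X)) = -2 + 0*(-4 + (2*X)*(2*X)) = -2 + 0*(-4 + 4*X²) = -2 + 0 = -2)
Y(30)*(-856 + 1173) = -2*(-856 + 1173) = -2*317 = -634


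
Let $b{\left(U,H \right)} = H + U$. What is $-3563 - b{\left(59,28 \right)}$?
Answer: $-3650$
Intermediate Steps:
$-3563 - b{\left(59,28 \right)} = -3563 - \left(28 + 59\right) = -3563 - 87 = -3650$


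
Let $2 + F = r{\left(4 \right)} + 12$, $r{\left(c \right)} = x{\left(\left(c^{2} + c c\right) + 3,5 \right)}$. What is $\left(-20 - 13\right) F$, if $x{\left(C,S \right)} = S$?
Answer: $-495$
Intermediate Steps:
$r{\left(c \right)} = 5$
$F = 15$ ($F = -2 + \left(5 + 12\right) = -2 + 17 = 15$)
$\left(-20 - 13\right) F = \left(-20 - 13\right) 15 = \left(-33\right) 15 = -495$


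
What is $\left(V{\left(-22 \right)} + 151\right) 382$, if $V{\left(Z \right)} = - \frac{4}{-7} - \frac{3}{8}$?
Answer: $\frac{1617197}{28} \approx 57757.0$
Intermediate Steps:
$V{\left(Z \right)} = \frac{11}{56}$ ($V{\left(Z \right)} = \left(-4\right) \left(- \frac{1}{7}\right) - \frac{3}{8} = \frac{4}{7} - \frac{3}{8} = \frac{11}{56}$)
$\left(V{\left(-22 \right)} + 151\right) 382 = \left(\frac{11}{56} + 151\right) 382 = \frac{8467}{56} \cdot 382 = \frac{1617197}{28}$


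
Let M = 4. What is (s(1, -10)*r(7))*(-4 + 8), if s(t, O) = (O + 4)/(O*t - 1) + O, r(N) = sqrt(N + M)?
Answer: -416*sqrt(11)/11 ≈ -125.43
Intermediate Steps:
r(N) = sqrt(4 + N) (r(N) = sqrt(N + 4) = sqrt(4 + N))
s(t, O) = O + (4 + O)/(-1 + O*t) (s(t, O) = (4 + O)/(-1 + O*t) + O = O + (4 + O)/(-1 + O*t))
(s(1, -10)*r(7))*(-4 + 8) = (((4 + 1*(-10)**2)/(-1 - 10*1))*sqrt(4 + 7))*(-4 + 8) = (((4 + 1*100)/(-1 - 10))*sqrt(11))*4 = (((4 + 100)/(-11))*sqrt(11))*4 = ((-1/11*104)*sqrt(11))*4 = -104*sqrt(11)/11*4 = -416*sqrt(11)/11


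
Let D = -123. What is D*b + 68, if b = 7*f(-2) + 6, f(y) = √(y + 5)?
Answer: -670 - 861*√3 ≈ -2161.3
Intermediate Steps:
f(y) = √(5 + y)
b = 6 + 7*√3 (b = 7*√(5 - 2) + 6 = 7*√3 + 6 = 6 + 7*√3 ≈ 18.124)
D*b + 68 = -123*(6 + 7*√3) + 68 = (-738 - 861*√3) + 68 = -670 - 861*√3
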